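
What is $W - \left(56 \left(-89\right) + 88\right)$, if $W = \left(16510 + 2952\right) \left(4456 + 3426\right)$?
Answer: $153404380$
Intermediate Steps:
$W = 153399484$ ($W = 19462 \cdot 7882 = 153399484$)
$W - \left(56 \left(-89\right) + 88\right) = 153399484 - \left(56 \left(-89\right) + 88\right) = 153399484 - \left(-4984 + 88\right) = 153399484 - -4896 = 153399484 + 4896 = 153404380$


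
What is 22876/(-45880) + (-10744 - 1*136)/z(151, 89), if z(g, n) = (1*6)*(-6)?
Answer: 31146929/103230 ≈ 301.72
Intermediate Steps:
z(g, n) = -36 (z(g, n) = 6*(-6) = -36)
22876/(-45880) + (-10744 - 1*136)/z(151, 89) = 22876/(-45880) + (-10744 - 1*136)/(-36) = 22876*(-1/45880) + (-10744 - 136)*(-1/36) = -5719/11470 - 10880*(-1/36) = -5719/11470 + 2720/9 = 31146929/103230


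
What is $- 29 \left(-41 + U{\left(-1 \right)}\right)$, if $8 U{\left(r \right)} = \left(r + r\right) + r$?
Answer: $\frac{9599}{8} \approx 1199.9$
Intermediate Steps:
$U{\left(r \right)} = \frac{3 r}{8}$ ($U{\left(r \right)} = \frac{\left(r + r\right) + r}{8} = \frac{2 r + r}{8} = \frac{3 r}{8}$)
$- 29 \left(-41 + U{\left(-1 \right)}\right) = - 29 \left(-41 + \frac{3}{8} \left(-1\right)\right) = - 29 \left(-41 - \frac{3}{8}\right) = \left(-29\right) \left(- \frac{331}{8}\right) = \frac{9599}{8}$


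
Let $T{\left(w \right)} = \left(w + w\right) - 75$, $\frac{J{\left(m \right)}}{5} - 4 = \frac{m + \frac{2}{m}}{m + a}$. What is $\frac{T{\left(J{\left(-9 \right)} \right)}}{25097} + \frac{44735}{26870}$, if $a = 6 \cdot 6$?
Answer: $\frac{54513748447}{32773720554} \approx 1.6633$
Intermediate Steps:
$a = 36$
$J{\left(m \right)} = 20 + \frac{5 \left(m + \frac{2}{m}\right)}{36 + m}$ ($J{\left(m \right)} = 20 + 5 \frac{m + \frac{2}{m}}{m + 36} = 20 + 5 \frac{m + \frac{2}{m}}{36 + m} = 20 + \frac{5 \left(m + \frac{2}{m}\right)}{36 + m}$)
$T{\left(w \right)} = -75 + 2 w$ ($T{\left(w \right)} = 2 w - 75 = -75 + 2 w$)
$\frac{T{\left(J{\left(-9 \right)} \right)}}{25097} + \frac{44735}{26870} = \frac{-75 + 2 \frac{5 \left(2 + 5 \left(-9\right)^{2} + 144 \left(-9\right)\right)}{\left(-9\right) \left(36 - 9\right)}}{25097} + \frac{44735}{26870} = \left(-75 + 2 \cdot 5 \left(- \frac{1}{9}\right) \frac{1}{27} \left(2 + 5 \cdot 81 - 1296\right)\right) \frac{1}{25097} + 44735 \cdot \frac{1}{26870} = \left(-75 + 2 \cdot 5 \left(- \frac{1}{9}\right) \frac{1}{27} \left(2 + 405 - 1296\right)\right) \frac{1}{25097} + \frac{8947}{5374} = \left(-75 + 2 \cdot 5 \left(- \frac{1}{9}\right) \frac{1}{27} \left(-889\right)\right) \frac{1}{25097} + \frac{8947}{5374} = \left(-75 + 2 \cdot \frac{4445}{243}\right) \frac{1}{25097} + \frac{8947}{5374} = \left(-75 + \frac{8890}{243}\right) \frac{1}{25097} + \frac{8947}{5374} = \left(- \frac{9335}{243}\right) \frac{1}{25097} + \frac{8947}{5374} = - \frac{9335}{6098571} + \frac{8947}{5374} = \frac{54513748447}{32773720554}$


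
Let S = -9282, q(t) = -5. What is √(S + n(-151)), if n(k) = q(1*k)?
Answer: I*√9287 ≈ 96.369*I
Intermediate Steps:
n(k) = -5
√(S + n(-151)) = √(-9282 - 5) = √(-9287) = I*√9287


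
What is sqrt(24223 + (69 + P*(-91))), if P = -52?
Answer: 4*sqrt(1814) ≈ 170.36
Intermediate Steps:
sqrt(24223 + (69 + P*(-91))) = sqrt(24223 + (69 - 52*(-91))) = sqrt(24223 + (69 + 4732)) = sqrt(24223 + 4801) = sqrt(29024) = 4*sqrt(1814)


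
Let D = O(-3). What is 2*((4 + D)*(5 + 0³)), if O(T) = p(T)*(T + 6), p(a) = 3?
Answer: 130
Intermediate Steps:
O(T) = 18 + 3*T (O(T) = 3*(T + 6) = 3*(6 + T) = 18 + 3*T)
D = 9 (D = 18 + 3*(-3) = 18 - 9 = 9)
2*((4 + D)*(5 + 0³)) = 2*((4 + 9)*(5 + 0³)) = 2*(13*(5 + 0)) = 2*(13*5) = 2*65 = 130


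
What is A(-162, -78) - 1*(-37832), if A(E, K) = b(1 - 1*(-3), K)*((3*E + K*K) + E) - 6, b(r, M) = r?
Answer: 59570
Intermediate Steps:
A(E, K) = -6 + 4*K² + 16*E (A(E, K) = (1 - 1*(-3))*((3*E + K*K) + E) - 6 = (1 + 3)*((3*E + K²) + E) - 6 = 4*((K² + 3*E) + E) - 6 = 4*(K² + 4*E) - 6 = (4*K² + 16*E) - 6 = -6 + 4*K² + 16*E)
A(-162, -78) - 1*(-37832) = (-6 + 4*(-78)² + 16*(-162)) - 1*(-37832) = (-6 + 4*6084 - 2592) + 37832 = (-6 + 24336 - 2592) + 37832 = 21738 + 37832 = 59570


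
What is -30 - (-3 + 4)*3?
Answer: -33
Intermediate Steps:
-30 - (-3 + 4)*3 = -30 - 3 = -33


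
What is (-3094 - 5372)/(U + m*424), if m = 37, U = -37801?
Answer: 2822/7371 ≈ 0.38285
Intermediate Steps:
(-3094 - 5372)/(U + m*424) = (-3094 - 5372)/(-37801 + 37*424) = -8466/(-37801 + 15688) = -8466/(-22113) = -8466*(-1/22113) = 2822/7371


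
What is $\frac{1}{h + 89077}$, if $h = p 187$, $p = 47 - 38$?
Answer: $\frac{1}{90760} \approx 1.1018 \cdot 10^{-5}$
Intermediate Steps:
$p = 9$
$h = 1683$ ($h = 9 \cdot 187 = 1683$)
$\frac{1}{h + 89077} = \frac{1}{1683 + 89077} = \frac{1}{90760}$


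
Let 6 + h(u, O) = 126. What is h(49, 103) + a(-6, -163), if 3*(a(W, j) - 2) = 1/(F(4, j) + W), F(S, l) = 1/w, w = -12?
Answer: 8902/73 ≈ 121.95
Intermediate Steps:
h(u, O) = 120 (h(u, O) = -6 + 126 = 120)
F(S, l) = -1/12 (F(S, l) = 1/(-12) = -1/12)
a(W, j) = 2 + 1/(3*(-1/12 + W))
h(49, 103) + a(-6, -163) = 120 + 2*(1 + 12*(-6))/(-1 + 12*(-6)) = 120 + 2*(1 - 72)/(-1 - 72) = 120 + 2*(-71)/(-73) = 120 + 2*(-1/73)*(-71) = 120 + 142/73 = 8902/73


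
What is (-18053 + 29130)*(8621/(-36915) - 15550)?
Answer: -6358606420067/36915 ≈ -1.7225e+8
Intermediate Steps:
(-18053 + 29130)*(8621/(-36915) - 15550) = 11077*(8621*(-1/36915) - 15550) = 11077*(-8621/36915 - 15550) = 11077*(-574036871/36915) = -6358606420067/36915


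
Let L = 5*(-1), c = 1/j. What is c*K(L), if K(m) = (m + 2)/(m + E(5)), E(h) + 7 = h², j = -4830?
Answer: 1/20930 ≈ 4.7778e-5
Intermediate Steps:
c = -1/4830 (c = 1/(-4830) = -1/4830 ≈ -0.00020704)
L = -5
E(h) = -7 + h²
K(m) = (2 + m)/(18 + m) (K(m) = (m + 2)/(m + (-7 + 5²)) = (2 + m)/(m + (-7 + 25)) = (2 + m)/(m + 18) = (2 + m)/(18 + m))
c*K(L) = -(2 - 5)/(4830*(18 - 5)) = -(-3)/(4830*13) = -(-3)/62790 = -1/4830*(-3/13) = 1/20930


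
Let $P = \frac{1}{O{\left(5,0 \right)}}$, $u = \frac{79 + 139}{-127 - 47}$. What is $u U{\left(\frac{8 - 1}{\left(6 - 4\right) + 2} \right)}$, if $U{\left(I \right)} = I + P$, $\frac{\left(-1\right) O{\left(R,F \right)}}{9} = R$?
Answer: $- \frac{33899}{15660} \approx -2.1647$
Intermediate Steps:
$O{\left(R,F \right)} = - 9 R$
$u = - \frac{109}{87}$ ($u = \frac{218}{-174} = 218 \left(- \frac{1}{174}\right) = - \frac{109}{87} \approx -1.2529$)
$P = - \frac{1}{45}$ ($P = \frac{1}{\left(-9\right) 5} = \frac{1}{-45} = - \frac{1}{45} \approx -0.022222$)
$U{\left(I \right)} = - \frac{1}{45} + I$ ($U{\left(I \right)} = I - \frac{1}{45} = - \frac{1}{45} + I$)
$u U{\left(\frac{8 - 1}{\left(6 - 4\right) + 2} \right)} = - \frac{109 \left(- \frac{1}{45} + \frac{8 - 1}{\left(6 - 4\right) + 2}\right)}{87} = - \frac{109 \left(- \frac{1}{45} + \frac{7}{2 + 2}\right)}{87} = - \frac{109 \left(- \frac{1}{45} + \frac{7}{4}\right)}{87} = \left(- \frac{109}{87}\right) \frac{311}{180} = - \frac{33899}{15660}$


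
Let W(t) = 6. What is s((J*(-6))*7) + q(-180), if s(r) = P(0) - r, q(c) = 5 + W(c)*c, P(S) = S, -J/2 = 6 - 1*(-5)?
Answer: -1999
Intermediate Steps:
J = -22 (J = -2*(6 - 1*(-5)) = -2*(6 + 5) = -2*11 = -22)
q(c) = 5 + 6*c
s(r) = -r (s(r) = 0 - r = -r)
s((J*(-6))*7) + q(-180) = -(-22*(-6))*7 + (5 + 6*(-180)) = -132*7 + (5 - 1080) = -1*924 - 1075 = -924 - 1075 = -1999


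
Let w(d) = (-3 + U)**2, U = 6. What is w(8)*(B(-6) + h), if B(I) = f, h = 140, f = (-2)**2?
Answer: 1296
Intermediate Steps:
w(d) = 9 (w(d) = (-3 + 6)**2 = 3**2 = 9)
f = 4
B(I) = 4
w(8)*(B(-6) + h) = 9*(4 + 140) = 9*144 = 1296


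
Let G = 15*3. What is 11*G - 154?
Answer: 341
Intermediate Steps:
G = 45
11*G - 154 = 11*45 - 154 = 495 - 154 = 341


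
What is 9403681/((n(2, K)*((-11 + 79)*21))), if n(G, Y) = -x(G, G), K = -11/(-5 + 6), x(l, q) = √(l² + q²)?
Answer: -1343383*√2/816 ≈ -2328.2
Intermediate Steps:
K = -11 (K = -11/1 = -11*1 = -11)
n(G, Y) = -√2*√(G²) (n(G, Y) = -√(G² + G²) = -√(2*G²) = -√2*√(G²))
9403681/((n(2, K)*((-11 + 79)*21))) = 9403681/(((-√2*√(2²))*((-11 + 79)*21))) = 9403681/(((-√2*√4)*(68*21))) = 9403681/((-1*√2*2*1428)) = 9403681/((-2*√2*1428)) = 9403681/((-2856*√2)) = 9403681*(-√2/5712) = -1343383*√2/816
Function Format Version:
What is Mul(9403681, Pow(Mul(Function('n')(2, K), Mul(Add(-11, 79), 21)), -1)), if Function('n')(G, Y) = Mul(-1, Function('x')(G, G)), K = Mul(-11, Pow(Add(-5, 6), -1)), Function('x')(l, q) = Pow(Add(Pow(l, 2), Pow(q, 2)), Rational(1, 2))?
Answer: Mul(Rational(-1343383, 816), Pow(2, Rational(1, 2))) ≈ -2328.2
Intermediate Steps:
K = -11 (K = Mul(-11, Pow(1, -1)) = Mul(-11, 1) = -11)
Function('n')(G, Y) = Mul(-1, Pow(2, Rational(1, 2)), Pow(Pow(G, 2), Rational(1, 2))) (Function('n')(G, Y) = Mul(-1, Pow(Add(Pow(G, 2), Pow(G, 2)), Rational(1, 2))) = Mul(-1, Pow(Mul(2, Pow(G, 2)), Rational(1, 2))) = Mul(-1, Mul(Pow(2, Rational(1, 2)), Pow(Pow(G, 2), Rational(1, 2)))) = Mul(-1, Pow(2, Rational(1, 2)), Pow(Pow(G, 2), Rational(1, 2))))
Mul(9403681, Pow(Mul(Function('n')(2, K), Mul(Add(-11, 79), 21)), -1)) = Mul(9403681, Pow(Mul(Mul(-1, Pow(2, Rational(1, 2)), Pow(Pow(2, 2), Rational(1, 2))), Mul(Add(-11, 79), 21)), -1)) = Mul(9403681, Pow(Mul(Mul(-1, Pow(2, Rational(1, 2)), Pow(4, Rational(1, 2))), Mul(68, 21)), -1)) = Mul(9403681, Pow(Mul(Mul(-1, Pow(2, Rational(1, 2)), 2), 1428), -1)) = Mul(9403681, Pow(Mul(Mul(-2, Pow(2, Rational(1, 2))), 1428), -1)) = Mul(9403681, Pow(Mul(-2856, Pow(2, Rational(1, 2))), -1)) = Mul(9403681, Mul(Rational(-1, 5712), Pow(2, Rational(1, 2)))) = Mul(Rational(-1343383, 816), Pow(2, Rational(1, 2)))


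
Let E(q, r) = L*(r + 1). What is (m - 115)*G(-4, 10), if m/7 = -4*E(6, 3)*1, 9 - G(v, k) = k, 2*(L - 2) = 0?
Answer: 339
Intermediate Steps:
L = 2 (L = 2 + (½)*0 = 2 + 0 = 2)
E(q, r) = 2 + 2*r (E(q, r) = 2*(r + 1) = 2*(1 + r) = 2 + 2*r)
G(v, k) = 9 - k
m = -224 (m = 7*(-4*(2 + 2*3)*1) = 7*(-4*(2 + 6)*1) = 7*(-4*8*1) = 7*(-32*1) = 7*(-32) = -224)
(m - 115)*G(-4, 10) = (-224 - 115)*(9 - 1*10) = -339*(9 - 10) = -339*(-1) = 339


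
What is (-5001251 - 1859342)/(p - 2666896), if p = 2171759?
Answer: 6860593/495137 ≈ 13.856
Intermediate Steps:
(-5001251 - 1859342)/(p - 2666896) = (-5001251 - 1859342)/(2171759 - 2666896) = -6860593/(-495137) = -6860593*(-1/495137) = 6860593/495137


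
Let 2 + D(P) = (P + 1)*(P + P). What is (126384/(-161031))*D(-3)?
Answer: -421280/53677 ≈ -7.8484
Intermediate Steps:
D(P) = -2 + 2*P*(1 + P) (D(P) = -2 + (P + 1)*(P + P) = -2 + (1 + P)*(2*P) = -2 + 2*P*(1 + P))
(126384/(-161031))*D(-3) = (126384/(-161031))*(-2 + 2*(-3) + 2*(-3)**2) = (126384*(-1/161031))*(-2 - 6 + 2*9) = -42128*(-2 - 6 + 18)/53677 = -42128/53677*10 = -421280/53677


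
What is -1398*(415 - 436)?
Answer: 29358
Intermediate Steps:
-1398*(415 - 436) = -1398*(-21) = 29358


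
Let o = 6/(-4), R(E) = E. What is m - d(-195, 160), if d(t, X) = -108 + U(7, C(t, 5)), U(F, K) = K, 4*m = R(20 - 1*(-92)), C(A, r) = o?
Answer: 275/2 ≈ 137.50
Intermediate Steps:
o = -3/2 (o = 6*(-¼) = -3/2 ≈ -1.5000)
C(A, r) = -3/2
m = 28 (m = (20 - 1*(-92))/4 = (20 + 92)/4 = (¼)*112 = 28)
d(t, X) = -219/2 (d(t, X) = -108 - 3/2 = -219/2)
m - d(-195, 160) = 28 - 1*(-219/2) = 28 + 219/2 = 275/2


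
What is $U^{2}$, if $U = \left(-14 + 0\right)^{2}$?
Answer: $38416$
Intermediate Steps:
$U = 196$ ($U = \left(-14\right)^{2} = 196$)
$U^{2} = 196^{2} = 38416$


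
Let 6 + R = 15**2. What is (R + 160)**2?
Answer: 143641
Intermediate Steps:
R = 219 (R = -6 + 15**2 = -6 + 225 = 219)
(R + 160)**2 = (219 + 160)**2 = 379**2 = 143641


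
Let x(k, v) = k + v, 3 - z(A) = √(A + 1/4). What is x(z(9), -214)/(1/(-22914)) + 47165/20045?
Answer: 19382939119/4009 + 11457*√37 ≈ 4.9045e+6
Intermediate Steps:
z(A) = 3 - √(¼ + A) (z(A) = 3 - √(A + 1/4) = 3 - √(A + ¼) = 3 - √(¼ + A))
x(z(9), -214)/(1/(-22914)) + 47165/20045 = ((3 - √(1 + 4*9)/2) - 214)/(1/(-22914)) + 47165/20045 = ((3 - √(1 + 36)/2) - 214)/(-1/22914) + 47165*(1/20045) = ((3 - √37/2) - 214)*(-22914) + 9433/4009 = (-211 - √37/2)*(-22914) + 9433/4009 = (4834854 + 11457*√37) + 9433/4009 = 19382939119/4009 + 11457*√37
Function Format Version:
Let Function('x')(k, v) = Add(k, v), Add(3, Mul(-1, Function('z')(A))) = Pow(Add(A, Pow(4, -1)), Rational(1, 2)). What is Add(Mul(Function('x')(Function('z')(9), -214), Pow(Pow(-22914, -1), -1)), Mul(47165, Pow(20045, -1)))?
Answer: Add(Rational(19382939119, 4009), Mul(11457, Pow(37, Rational(1, 2)))) ≈ 4.9045e+6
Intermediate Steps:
Function('z')(A) = Add(3, Mul(-1, Pow(Add(Rational(1, 4), A), Rational(1, 2)))) (Function('z')(A) = Add(3, Mul(-1, Pow(Add(A, Pow(4, -1)), Rational(1, 2)))) = Add(3, Mul(-1, Pow(Add(A, Rational(1, 4)), Rational(1, 2)))) = Add(3, Mul(-1, Pow(Add(Rational(1, 4), A), Rational(1, 2)))))
Add(Mul(Function('x')(Function('z')(9), -214), Pow(Pow(-22914, -1), -1)), Mul(47165, Pow(20045, -1))) = Add(Mul(Add(Add(3, Mul(Rational(-1, 2), Pow(Add(1, Mul(4, 9)), Rational(1, 2)))), -214), Pow(Pow(-22914, -1), -1)), Mul(47165, Pow(20045, -1))) = Add(Mul(Add(Add(3, Mul(Rational(-1, 2), Pow(Add(1, 36), Rational(1, 2)))), -214), Pow(Rational(-1, 22914), -1)), Mul(47165, Rational(1, 20045))) = Add(Mul(Add(Add(3, Mul(Rational(-1, 2), Pow(37, Rational(1, 2)))), -214), -22914), Rational(9433, 4009)) = Add(Mul(Add(-211, Mul(Rational(-1, 2), Pow(37, Rational(1, 2)))), -22914), Rational(9433, 4009)) = Add(Add(4834854, Mul(11457, Pow(37, Rational(1, 2)))), Rational(9433, 4009)) = Add(Rational(19382939119, 4009), Mul(11457, Pow(37, Rational(1, 2))))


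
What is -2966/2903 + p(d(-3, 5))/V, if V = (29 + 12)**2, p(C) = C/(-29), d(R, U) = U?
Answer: -144604049/141518347 ≈ -1.0218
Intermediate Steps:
p(C) = -C/29 (p(C) = C*(-1/29) = -C/29)
V = 1681 (V = 41**2 = 1681)
-2966/2903 + p(d(-3, 5))/V = -2966/2903 - 1/29*5/1681 = -2966*1/2903 - 5/29*1/1681 = -2966/2903 - 5/48749 = -144604049/141518347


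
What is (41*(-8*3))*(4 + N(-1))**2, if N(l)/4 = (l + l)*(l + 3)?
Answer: -141696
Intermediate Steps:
N(l) = 8*l*(3 + l) (N(l) = 4*((l + l)*(l + 3)) = 4*((2*l)*(3 + l)) = 4*(2*l*(3 + l)) = 8*l*(3 + l))
(41*(-8*3))*(4 + N(-1))**2 = (41*(-8*3))*(4 + 8*(-1)*(3 - 1))**2 = (41*(-24))*(4 + 8*(-1)*2)**2 = -984*(4 - 16)**2 = -984*(-12)**2 = -984*144 = -141696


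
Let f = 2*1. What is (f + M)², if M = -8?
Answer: 36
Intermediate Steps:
f = 2
(f + M)² = (2 - 8)² = (-6)² = 36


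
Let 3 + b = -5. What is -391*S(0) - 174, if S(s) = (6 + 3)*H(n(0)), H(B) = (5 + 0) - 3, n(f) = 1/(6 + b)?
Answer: -7212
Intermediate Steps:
b = -8 (b = -3 - 5 = -8)
n(f) = -½ (n(f) = 1/(6 - 8) = 1/(-2) = -½)
H(B) = 2 (H(B) = 5 - 3 = 2)
S(s) = 18 (S(s) = (6 + 3)*2 = 9*2 = 18)
-391*S(0) - 174 = -391*18 - 174 = -7038 - 174 = -7212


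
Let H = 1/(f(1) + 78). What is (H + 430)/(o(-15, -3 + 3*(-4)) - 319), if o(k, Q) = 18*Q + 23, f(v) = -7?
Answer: -30531/40186 ≈ -0.75974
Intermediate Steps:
o(k, Q) = 23 + 18*Q
H = 1/71 (H = 1/(-7 + 78) = 1/71 ≈ 0.014085)
(H + 430)/(o(-15, -3 + 3*(-4)) - 319) = (1/71 + 430)/((23 + 18*(-3 + 3*(-4))) - 319) = 30531/(71*((23 + 18*(-3 - 12)) - 319)) = 30531/(71*((23 + 18*(-15)) - 319)) = 30531/(71*((23 - 270) - 319)) = 30531/(71*(-247 - 319)) = (30531/71)/(-566) = (30531/71)*(-1/566) = -30531/40186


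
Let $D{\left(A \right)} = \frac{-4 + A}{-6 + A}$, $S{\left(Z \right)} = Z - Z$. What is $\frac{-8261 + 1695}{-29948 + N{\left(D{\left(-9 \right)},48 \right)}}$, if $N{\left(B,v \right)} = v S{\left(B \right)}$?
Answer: $\frac{3283}{14974} \approx 0.21925$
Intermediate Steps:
$S{\left(Z \right)} = 0$
$D{\left(A \right)} = \frac{-4 + A}{-6 + A}$
$N{\left(B,v \right)} = 0$ ($N{\left(B,v \right)} = v 0 = 0$)
$\frac{-8261 + 1695}{-29948 + N{\left(D{\left(-9 \right)},48 \right)}} = \frac{-8261 + 1695}{-29948 + 0} = - \frac{6566}{-29948} = \left(-6566\right) \left(- \frac{1}{29948}\right) = \frac{3283}{14974}$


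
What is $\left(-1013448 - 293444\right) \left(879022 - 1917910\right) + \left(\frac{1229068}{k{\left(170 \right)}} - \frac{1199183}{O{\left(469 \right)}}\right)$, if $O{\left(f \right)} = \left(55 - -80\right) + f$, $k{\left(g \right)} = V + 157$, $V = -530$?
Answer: $\frac{305882195041447701}{225292} \approx 1.3577 \cdot 10^{12}$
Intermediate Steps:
$k{\left(g \right)} = -373$ ($k{\left(g \right)} = -530 + 157 = -373$)
$O{\left(f \right)} = 135 + f$ ($O{\left(f \right)} = \left(55 + 80\right) + f = 135 + f$)
$\left(-1013448 - 293444\right) \left(879022 - 1917910\right) + \left(\frac{1229068}{k{\left(170 \right)}} - \frac{1199183}{O{\left(469 \right)}}\right) = \left(-1013448 - 293444\right) \left(879022 - 1917910\right) - \left(\frac{1229068}{373} + \frac{1199183}{135 + 469}\right) = \left(-1306892\right) \left(-1038888\right) - \left(\frac{1229068}{373} + \frac{1199183}{604}\right) = 1357714416096 - \frac{1189652331}{225292} = \frac{305882195041447701}{225292}$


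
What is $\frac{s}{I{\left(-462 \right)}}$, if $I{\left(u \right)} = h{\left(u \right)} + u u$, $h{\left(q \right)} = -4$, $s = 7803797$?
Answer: $\frac{7803797}{213440} \approx 36.562$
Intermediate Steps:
$I{\left(u \right)} = -4 + u^{2}$ ($I{\left(u \right)} = -4 + u u = -4 + u^{2}$)
$\frac{s}{I{\left(-462 \right)}} = \frac{7803797}{-4 + \left(-462\right)^{2}} = \frac{7803797}{-4 + 213444} = \frac{7803797}{213440}$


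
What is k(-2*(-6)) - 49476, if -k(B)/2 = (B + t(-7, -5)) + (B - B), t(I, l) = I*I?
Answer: -49598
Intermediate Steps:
t(I, l) = I²
k(B) = -98 - 2*B (k(B) = -2*((B + (-7)²) + (B - B)) = -2*((B + 49) + 0) = -2*((49 + B) + 0) = -2*(49 + B) = -98 - 2*B)
k(-2*(-6)) - 49476 = (-98 - (-4)*(-6)) - 49476 = (-98 - 2*12) - 49476 = (-98 - 24) - 49476 = -122 - 49476 = -49598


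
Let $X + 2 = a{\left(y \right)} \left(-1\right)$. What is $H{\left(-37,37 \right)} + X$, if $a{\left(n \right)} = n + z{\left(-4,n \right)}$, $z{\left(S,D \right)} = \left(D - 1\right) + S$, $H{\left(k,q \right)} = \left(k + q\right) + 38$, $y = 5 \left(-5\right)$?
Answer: $91$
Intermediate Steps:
$y = -25$
$H{\left(k,q \right)} = 38 + k + q$
$z{\left(S,D \right)} = -1 + D + S$ ($z{\left(S,D \right)} = \left(-1 + D\right) + S = -1 + D + S$)
$a{\left(n \right)} = -5 + 2 n$ ($a{\left(n \right)} = n - \left(5 - n\right) = n + \left(-5 + n\right) = -5 + 2 n$)
$X = 53$ ($X = -2 + \left(-5 + 2 \left(-25\right)\right) \left(-1\right) = -2 + \left(-5 - 50\right) \left(-1\right) = -2 - -55 = -2 + 55 = 53$)
$H{\left(-37,37 \right)} + X = \left(38 - 37 + 37\right) + 53 = 38 + 53 = 91$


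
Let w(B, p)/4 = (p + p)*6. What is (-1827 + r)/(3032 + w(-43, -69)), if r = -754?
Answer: 2581/280 ≈ 9.2178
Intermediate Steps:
w(B, p) = 48*p (w(B, p) = 4*((p + p)*6) = 4*((2*p)*6) = 4*(12*p) = 48*p)
(-1827 + r)/(3032 + w(-43, -69)) = (-1827 - 754)/(3032 + 48*(-69)) = -2581/(3032 - 3312) = -2581/(-280) = -2581*(-1/280) = 2581/280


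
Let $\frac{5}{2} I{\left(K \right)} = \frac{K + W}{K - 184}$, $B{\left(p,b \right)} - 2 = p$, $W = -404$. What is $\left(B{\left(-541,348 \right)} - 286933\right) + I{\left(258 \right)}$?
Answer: $- \frac{53182466}{185} \approx -2.8747 \cdot 10^{5}$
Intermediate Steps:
$B{\left(p,b \right)} = 2 + p$
$I{\left(K \right)} = \frac{2 \left(-404 + K\right)}{5 \left(-184 + K\right)}$ ($I{\left(K \right)} = \frac{2 \frac{K - 404}{K - 184}}{5} = \frac{2 \frac{-404 + K}{-184 + K}}{5} = \frac{2 \left(-404 + K\right)}{5 \left(-184 + K\right)}$)
$\left(B{\left(-541,348 \right)} - 286933\right) + I{\left(258 \right)} = \left(\left(2 - 541\right) - 286933\right) + \frac{2 \left(-404 + 258\right)}{5 \left(-184 + 258\right)} = \left(-539 - 286933\right) + \frac{2}{5} \cdot \frac{1}{74} \left(-146\right) = -287472 + \frac{2}{5} \cdot \frac{1}{74} \left(-146\right) = -287472 - \frac{146}{185} = - \frac{53182466}{185}$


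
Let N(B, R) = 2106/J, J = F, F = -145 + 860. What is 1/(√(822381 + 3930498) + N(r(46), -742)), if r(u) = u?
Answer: -2970/4792477577 + 3025*√4752879/14377432731 ≈ 0.00045807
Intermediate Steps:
F = 715
J = 715
N(B, R) = 162/55 (N(B, R) = 2106/715 = 2106*(1/715) = 162/55)
1/(√(822381 + 3930498) + N(r(46), -742)) = 1/(√(822381 + 3930498) + 162/55) = 1/(√4752879 + 162/55) = 1/(162/55 + √4752879)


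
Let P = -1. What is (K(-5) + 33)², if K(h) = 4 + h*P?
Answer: 1764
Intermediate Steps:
K(h) = 4 - h (K(h) = 4 + h*(-1) = 4 - h)
(K(-5) + 33)² = ((4 - 1*(-5)) + 33)² = ((4 + 5) + 33)² = (9 + 33)² = 42² = 1764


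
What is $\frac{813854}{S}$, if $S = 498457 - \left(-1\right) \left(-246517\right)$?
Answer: $\frac{406927}{125970} \approx 3.2303$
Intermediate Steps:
$S = 251940$ ($S = 498457 - 246517 = 251940$)
$\frac{813854}{S} = \frac{813854}{251940} = 813854 \cdot \frac{1}{251940} = \frac{406927}{125970}$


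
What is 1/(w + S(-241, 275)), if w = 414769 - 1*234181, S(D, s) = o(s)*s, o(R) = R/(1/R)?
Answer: 1/20977463 ≈ 4.7670e-8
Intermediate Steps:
o(R) = R² (o(R) = R*R = R²)
S(D, s) = s³ (S(D, s) = s²*s = s³)
w = 180588 (w = 414769 - 234181 = 180588)
1/(w + S(-241, 275)) = 1/(180588 + 275³) = 1/(180588 + 20796875) = 1/20977463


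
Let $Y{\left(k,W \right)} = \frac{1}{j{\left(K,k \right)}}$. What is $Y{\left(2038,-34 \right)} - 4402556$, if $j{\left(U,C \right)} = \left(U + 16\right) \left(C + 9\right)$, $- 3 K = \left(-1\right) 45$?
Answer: $- \frac{279372996091}{63457} \approx -4.4026 \cdot 10^{6}$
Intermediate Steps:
$K = 15$ ($K = - \frac{\left(-1\right) 45}{3} = \left(- \frac{1}{3}\right) \left(-45\right) = 15$)
$j{\left(U,C \right)} = \left(9 + C\right) \left(16 + U\right)$ ($j{\left(U,C \right)} = \left(16 + U\right) \left(9 + C\right) = \left(9 + C\right) \left(16 + U\right)$)
$Y{\left(k,W \right)} = \frac{1}{279 + 31 k}$ ($Y{\left(k,W \right)} = \frac{1}{144 + 9 \cdot 15 + 16 k + k 15} = \frac{1}{144 + 135 + 16 k + 15 k} = \frac{1}{279 + 31 k}$)
$Y{\left(2038,-34 \right)} - 4402556 = \frac{1}{31 \left(9 + 2038\right)} - 4402556 = \frac{1}{31 \cdot 2047} - 4402556 = \frac{1}{31} \cdot \frac{1}{2047} - 4402556 = \frac{1}{63457} - 4402556 = - \frac{279372996091}{63457}$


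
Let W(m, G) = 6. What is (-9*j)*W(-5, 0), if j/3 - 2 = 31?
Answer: -5346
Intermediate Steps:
j = 99 (j = 6 + 3*31 = 6 + 93 = 99)
(-9*j)*W(-5, 0) = -9*99*6 = -891*6 = -5346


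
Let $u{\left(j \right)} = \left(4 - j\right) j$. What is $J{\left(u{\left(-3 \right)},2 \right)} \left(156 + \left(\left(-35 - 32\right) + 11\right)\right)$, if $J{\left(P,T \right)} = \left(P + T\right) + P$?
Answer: $-4000$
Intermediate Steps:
$u{\left(j \right)} = j \left(4 - j\right)$
$J{\left(P,T \right)} = T + 2 P$
$J{\left(u{\left(-3 \right)},2 \right)} \left(156 + \left(\left(-35 - 32\right) + 11\right)\right) = \left(2 + 2 \left(- 3 \left(4 - -3\right)\right)\right) \left(156 + \left(\left(-35 - 32\right) + 11\right)\right) = \left(2 + 2 \left(- 3 \left(4 + 3\right)\right)\right) \left(156 + \left(-67 + 11\right)\right) = \left(2 + 2 \left(\left(-3\right) 7\right)\right) \left(156 - 56\right) = \left(2 + 2 \left(-21\right)\right) 100 = \left(2 - 42\right) 100 = \left(-40\right) 100 = -4000$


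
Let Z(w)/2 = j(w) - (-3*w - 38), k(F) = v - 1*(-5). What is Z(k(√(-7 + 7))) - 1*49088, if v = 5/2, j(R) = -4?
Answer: -48975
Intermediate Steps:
v = 5/2 (v = 5*(½) = 5/2 ≈ 2.5000)
k(F) = 15/2 (k(F) = 5/2 - 1*(-5) = 5/2 + 5 = 15/2)
Z(w) = 68 + 6*w (Z(w) = 2*(-4 - (-3*w - 38)) = 2*(-4 - (-38 - 3*w)) = 2*(-4 + (38 + 3*w)) = 2*(34 + 3*w) = 68 + 6*w)
Z(k(√(-7 + 7))) - 1*49088 = (68 + 6*(15/2)) - 1*49088 = (68 + 45) - 49088 = 113 - 49088 = -48975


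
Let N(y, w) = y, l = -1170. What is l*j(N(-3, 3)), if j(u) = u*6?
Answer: 21060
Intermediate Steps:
j(u) = 6*u
l*j(N(-3, 3)) = -7020*(-3) = -1170*(-18) = 21060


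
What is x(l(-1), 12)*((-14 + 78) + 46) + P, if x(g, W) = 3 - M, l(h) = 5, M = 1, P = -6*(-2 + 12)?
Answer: 160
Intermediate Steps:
P = -60 (P = -6*10 = -60)
x(g, W) = 2 (x(g, W) = 3 - 1*1 = 3 - 1 = 2)
x(l(-1), 12)*((-14 + 78) + 46) + P = 2*((-14 + 78) + 46) - 60 = 2*(64 + 46) - 60 = 2*110 - 60 = 220 - 60 = 160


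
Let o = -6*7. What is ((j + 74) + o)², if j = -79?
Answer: 2209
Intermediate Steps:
o = -42
((j + 74) + o)² = ((-79 + 74) - 42)² = (-5 - 42)² = (-47)² = 2209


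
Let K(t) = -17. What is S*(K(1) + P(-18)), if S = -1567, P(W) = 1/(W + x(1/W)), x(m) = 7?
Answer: 294596/11 ≈ 26781.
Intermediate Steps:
P(W) = 1/(7 + W) (P(W) = 1/(W + 7) = 1/(7 + W))
S*(K(1) + P(-18)) = -1567*(-17 + 1/(7 - 18)) = -1567*(-17 + 1/(-11)) = -1567*(-17 - 1/11) = -1567*(-188/11) = 294596/11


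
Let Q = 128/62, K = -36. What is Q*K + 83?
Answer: 269/31 ≈ 8.6774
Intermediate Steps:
Q = 64/31 (Q = 128*(1/62) = 64/31 ≈ 2.0645)
Q*K + 83 = (64/31)*(-36) + 83 = -2304/31 + 83 = 269/31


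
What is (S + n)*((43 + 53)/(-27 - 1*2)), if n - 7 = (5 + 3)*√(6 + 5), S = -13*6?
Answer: 6816/29 - 768*√11/29 ≈ 147.20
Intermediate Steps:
S = -78
n = 7 + 8*√11 (n = 7 + (5 + 3)*√(6 + 5) = 7 + 8*√11 ≈ 33.533)
(S + n)*((43 + 53)/(-27 - 1*2)) = (-78 + (7 + 8*√11))*((43 + 53)/(-27 - 1*2)) = (-71 + 8*√11)*(96/(-27 - 2)) = (-71 + 8*√11)*(96/(-29)) = (-71 + 8*√11)*(96*(-1/29)) = (-71 + 8*√11)*(-96/29) = 6816/29 - 768*√11/29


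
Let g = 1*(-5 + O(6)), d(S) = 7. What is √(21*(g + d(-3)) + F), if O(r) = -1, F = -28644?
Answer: I*√28623 ≈ 169.18*I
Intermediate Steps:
g = -6 (g = 1*(-5 - 1) = 1*(-6) = -6)
√(21*(g + d(-3)) + F) = √(21*(-6 + 7) - 28644) = √(21*1 - 28644) = √(21 - 28644) = √(-28623) = I*√28623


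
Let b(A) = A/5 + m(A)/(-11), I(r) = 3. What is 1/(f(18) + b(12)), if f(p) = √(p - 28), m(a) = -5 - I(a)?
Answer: 4730/29917 - 3025*I*√10/59834 ≈ 0.1581 - 0.15987*I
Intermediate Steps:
m(a) = -8 (m(a) = -5 - 1*3 = -5 - 3 = -8)
f(p) = √(-28 + p)
b(A) = 8/11 + A/5 (b(A) = A/5 - 8/(-11) = A*(⅕) - 8*(-1/11) = A/5 + 8/11 = 8/11 + A/5)
1/(f(18) + b(12)) = 1/(√(-28 + 18) + (8/11 + (⅕)*12)) = 1/(√(-10) + (8/11 + 12/5)) = 1/(I*√10 + 172/55) = 1/(172/55 + I*√10)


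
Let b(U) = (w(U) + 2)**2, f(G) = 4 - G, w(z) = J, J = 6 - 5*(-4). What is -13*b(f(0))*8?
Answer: -81536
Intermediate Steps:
J = 26 (J = 6 + 20 = 26)
w(z) = 26
b(U) = 784 (b(U) = (26 + 2)**2 = 28**2 = 784)
-13*b(f(0))*8 = -13*784*8 = -10192*8 = -81536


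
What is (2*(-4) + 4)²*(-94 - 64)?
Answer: -2528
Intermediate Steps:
(2*(-4) + 4)²*(-94 - 64) = (-8 + 4)²*(-158) = (-4)²*(-158) = 16*(-158) = -2528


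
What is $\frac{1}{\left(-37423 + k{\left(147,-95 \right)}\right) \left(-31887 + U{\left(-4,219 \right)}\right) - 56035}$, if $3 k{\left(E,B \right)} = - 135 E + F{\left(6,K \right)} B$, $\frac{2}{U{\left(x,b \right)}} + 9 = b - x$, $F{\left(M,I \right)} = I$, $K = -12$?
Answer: $\frac{107}{148951083719} \approx 7.1836 \cdot 10^{-10}$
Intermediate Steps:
$U{\left(x,b \right)} = \frac{2}{-9 + b - x}$ ($U{\left(x,b \right)} = \frac{2}{-9 + \left(b - x\right)} = \frac{2}{-9 + b - x}$)
$k{\left(E,B \right)} = - 45 E - 4 B$ ($k{\left(E,B \right)} = \frac{- 135 E - 12 B}{3} = - 45 E - 4 B$)
$\frac{1}{\left(-37423 + k{\left(147,-95 \right)}\right) \left(-31887 + U{\left(-4,219 \right)}\right) - 56035} = \frac{1}{\left(-37423 - 6235\right) \left(-31887 - \frac{2}{9 - 4 - 219}\right) - 56035} = \frac{1}{\left(-37423 + \left(-6615 + 380\right)\right) \left(-31887 - \frac{2}{9 - 4 - 219}\right) - 56035} = \frac{1}{\left(-37423 - 6235\right) \left(-31887 - \frac{2}{-214}\right) - 56035} = \frac{1}{- 43658 \left(-31887 - - \frac{1}{107}\right) - 56035} = \frac{1}{- 43658 \left(-31887 + \frac{1}{107}\right) - 56035} = \frac{1}{\left(-43658\right) \left(- \frac{3411908}{107}\right) - 56035} = \frac{1}{\frac{148957079464}{107} - 56035} = \frac{1}{\frac{148951083719}{107}} = \frac{107}{148951083719}$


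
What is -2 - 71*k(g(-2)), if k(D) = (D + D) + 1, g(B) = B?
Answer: 211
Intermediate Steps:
k(D) = 1 + 2*D (k(D) = 2*D + 1 = 1 + 2*D)
-2 - 71*k(g(-2)) = -2 - 71*(1 + 2*(-2)) = -2 - 71*(1 - 4) = -2 - 71*(-3) = -2 + 213 = 211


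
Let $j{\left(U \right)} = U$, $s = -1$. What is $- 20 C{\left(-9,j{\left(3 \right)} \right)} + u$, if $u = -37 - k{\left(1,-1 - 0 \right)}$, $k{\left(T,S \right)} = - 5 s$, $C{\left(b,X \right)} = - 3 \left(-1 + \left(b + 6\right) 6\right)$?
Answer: $-1182$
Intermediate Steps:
$C{\left(b,X \right)} = -105 - 18 b$ ($C{\left(b,X \right)} = - 3 \left(-1 + \left(6 + b\right) 6\right) = - 3 \left(-1 + \left(36 + 6 b\right)\right) = - 3 \left(35 + 6 b\right) = -105 - 18 b$)
$k{\left(T,S \right)} = 5$ ($k{\left(T,S \right)} = \left(-5\right) \left(-1\right) = 5$)
$u = -42$ ($u = -37 - 5 = -42$)
$- 20 C{\left(-9,j{\left(3 \right)} \right)} + u = - 20 \left(-105 - -162\right) - 42 = - 20 \left(-105 + 162\right) - 42 = \left(-20\right) 57 - 42 = -1140 - 42 = -1182$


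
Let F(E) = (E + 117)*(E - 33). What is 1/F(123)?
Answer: 1/21600 ≈ 4.6296e-5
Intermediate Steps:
F(E) = (-33 + E)*(117 + E) (F(E) = (117 + E)*(-33 + E) = (-33 + E)*(117 + E))
1/F(123) = 1/(-3861 + 123² + 84*123) = 1/(-3861 + 15129 + 10332) = 1/21600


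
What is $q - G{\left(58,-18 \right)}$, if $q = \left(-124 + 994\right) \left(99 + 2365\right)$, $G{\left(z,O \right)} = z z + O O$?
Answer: $2139992$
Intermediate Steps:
$G{\left(z,O \right)} = O^{2} + z^{2}$ ($G{\left(z,O \right)} = z^{2} + O^{2} = O^{2} + z^{2}$)
$q = 2143680$ ($q = 870 \cdot 2464 = 2143680$)
$q - G{\left(58,-18 \right)} = 2143680 - \left(\left(-18\right)^{2} + 58^{2}\right) = 2143680 - \left(324 + 3364\right) = 2143680 - 3688 = 2139992$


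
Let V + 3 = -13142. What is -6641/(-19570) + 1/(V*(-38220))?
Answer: 333645103747/983200518300 ≈ 0.33935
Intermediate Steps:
V = -13145 (V = -3 - 13142 = -13145)
-6641/(-19570) + 1/(V*(-38220)) = -6641/(-19570) + 1/(-13145*(-38220)) = -6641*(-1/19570) - 1/13145*(-1/38220) = 6641/19570 + 1/502401900 = 333645103747/983200518300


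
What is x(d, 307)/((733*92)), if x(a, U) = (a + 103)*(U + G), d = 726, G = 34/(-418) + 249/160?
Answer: 8551467429/2255059840 ≈ 3.7921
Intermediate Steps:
G = 49321/33440 (G = 34*(-1/418) + 249*(1/160) = -17/209 + 249/160 = 49321/33440 ≈ 1.4749)
x(a, U) = (103 + a)*(49321/33440 + U) (x(a, U) = (a + 103)*(U + 49321/33440) = (103 + a)*(49321/33440 + U))
x(d, 307)/((733*92)) = (5080063/33440 + 103*307 + (49321/33440)*726 + 307*726)/((733*92)) = (5080063/33440 + 31621 + 1627593/1520 + 222882)/67436 = (8551467429/33440)*(1/67436) = 8551467429/2255059840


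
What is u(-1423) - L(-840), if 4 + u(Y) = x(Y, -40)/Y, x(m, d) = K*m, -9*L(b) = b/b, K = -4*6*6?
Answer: -1331/9 ≈ -147.89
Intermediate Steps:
K = -144 (K = -24*6 = -144)
L(b) = -⅑ (L(b) = -b/(9*b) = -⅑*1 = -⅑)
x(m, d) = -144*m
u(Y) = -148 (u(Y) = -4 + (-144*Y)/Y = -4 - 144 = -148)
u(-1423) - L(-840) = -148 - 1*(-⅑) = -148 + ⅑ = -1331/9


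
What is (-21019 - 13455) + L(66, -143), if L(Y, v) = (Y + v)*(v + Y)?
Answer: -28545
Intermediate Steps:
L(Y, v) = (Y + v)² (L(Y, v) = (Y + v)*(Y + v) = (Y + v)²)
(-21019 - 13455) + L(66, -143) = (-21019 - 13455) + (66 - 143)² = -34474 + (-77)² = -34474 + 5929 = -28545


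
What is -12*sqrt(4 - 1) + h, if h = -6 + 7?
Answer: 1 - 12*sqrt(3) ≈ -19.785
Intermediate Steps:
h = 1
-12*sqrt(4 - 1) + h = -12*sqrt(4 - 1) + 1 = -12*sqrt(3) + 1 = 1 - 12*sqrt(3)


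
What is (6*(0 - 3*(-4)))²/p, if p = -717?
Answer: -1728/239 ≈ -7.2301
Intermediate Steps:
(6*(0 - 3*(-4)))²/p = (6*(0 - 3*(-4)))²/(-717) = (6*(0 + 12))²*(-1/717) = (6*12)²*(-1/717) = 72²*(-1/717) = 5184*(-1/717) = -1728/239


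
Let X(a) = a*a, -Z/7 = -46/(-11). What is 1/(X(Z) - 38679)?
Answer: -121/4576475 ≈ -2.6440e-5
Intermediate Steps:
Z = -322/11 (Z = -(-322)/(-11) = -(-322)*(-1)/11 = -7*46/11 = -322/11 ≈ -29.273)
X(a) = a**2
1/(X(Z) - 38679) = 1/((-322/11)**2 - 38679) = 1/(103684/121 - 38679) = 1/(-4576475/121) = -121/4576475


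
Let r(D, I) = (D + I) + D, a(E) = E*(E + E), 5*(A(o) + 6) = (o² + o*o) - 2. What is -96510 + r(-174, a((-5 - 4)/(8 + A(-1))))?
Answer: -193635/2 ≈ -96818.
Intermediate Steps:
A(o) = -32/5 + 2*o²/5 (A(o) = -6 + ((o² + o*o) - 2)/5 = -6 + ((o² + o²) - 2)/5 = -6 + (2*o² - 2)/5 = -6 + (-2 + 2*o²)/5 = -6 + (-⅖ + 2*o²/5) = -32/5 + 2*o²/5)
a(E) = 2*E² (a(E) = E*(2*E) = 2*E²)
r(D, I) = I + 2*D
-96510 + r(-174, a((-5 - 4)/(8 + A(-1)))) = -96510 + (2*((-5 - 4)/(8 + (-32/5 + (⅖)*(-1)²)))² + 2*(-174)) = -96510 + (2*(-9/(8 + (-32/5 + (⅖)*1)))² - 348) = -96510 + (2*(-9/(8 + (-32/5 + ⅖)))² - 348) = -96510 + (2*(-9/(8 - 6))² - 348) = -96510 + (2*(-9/2)² - 348) = -96510 + (2*(81/4) - 348) = -96510 + (81/2 - 348) = -96510 - 615/2 = -193635/2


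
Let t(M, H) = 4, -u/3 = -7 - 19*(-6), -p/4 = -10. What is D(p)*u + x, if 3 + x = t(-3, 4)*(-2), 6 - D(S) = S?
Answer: 10903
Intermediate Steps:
p = 40 (p = -4*(-10) = 40)
D(S) = 6 - S
u = -321 (u = -3*(-7 - 19*(-6)) = -3*(-7 + 114) = -3*107 = -321)
x = -11 (x = -3 + 4*(-2) = -3 - 8 = -11)
D(p)*u + x = (6 - 1*40)*(-321) - 11 = (6 - 40)*(-321) - 11 = -34*(-321) - 11 = 10914 - 11 = 10903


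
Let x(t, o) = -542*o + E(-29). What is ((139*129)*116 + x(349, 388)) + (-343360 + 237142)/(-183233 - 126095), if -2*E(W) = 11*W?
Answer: 289200002817/154664 ≈ 1.8699e+6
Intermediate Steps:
E(W) = -11*W/2
x(t, o) = 319/2 - 542*o (x(t, o) = -542*o - 11/2*(-29) = -542*o + 319/2 = 319/2 - 542*o)
((139*129)*116 + x(349, 388)) + (-343360 + 237142)/(-183233 - 126095) = ((139*129)*116 + (319/2 - 542*388)) + (-343360 + 237142)/(-183233 - 126095) = (17931*116 + (319/2 - 210296)) - 106218/(-309328) = (2079996 - 420273/2) - 106218*(-1/309328) = 3739719/2 + 53109/154664 = 289200002817/154664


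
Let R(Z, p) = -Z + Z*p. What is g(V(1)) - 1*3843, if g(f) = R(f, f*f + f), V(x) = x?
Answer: -3842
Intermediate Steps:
g(f) = f*(-1 + f + f²) (g(f) = f*(-1 + (f*f + f)) = f*(-1 + (f² + f)) = f*(-1 + (f + f²)) = f*(-1 + f + f²))
g(V(1)) - 1*3843 = 1*(-1 + 1*(1 + 1)) - 1*3843 = 1*(-1 + 1*2) - 3843 = 1*(-1 + 2) - 3843 = 1*1 - 3843 = 1 - 3843 = -3842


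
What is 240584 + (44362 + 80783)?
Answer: 365729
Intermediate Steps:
240584 + (44362 + 80783) = 240584 + 125145 = 365729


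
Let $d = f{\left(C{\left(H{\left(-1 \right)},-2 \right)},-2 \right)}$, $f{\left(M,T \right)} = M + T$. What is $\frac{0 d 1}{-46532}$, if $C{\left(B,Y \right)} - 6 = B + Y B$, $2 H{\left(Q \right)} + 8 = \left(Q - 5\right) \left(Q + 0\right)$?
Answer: $0$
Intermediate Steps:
$H{\left(Q \right)} = -4 + \frac{Q \left(-5 + Q\right)}{2}$ ($H{\left(Q \right)} = -4 + \frac{\left(Q - 5\right) \left(Q + 0\right)}{2} = -4 + \frac{\left(-5 + Q\right) Q}{2} = -4 + \frac{Q \left(-5 + Q\right)}{2}$)
$C{\left(B,Y \right)} = 6 + B + B Y$ ($C{\left(B,Y \right)} = 6 + \left(B + Y B\right) = 6 + \left(B + B Y\right) = 6 + B + B Y$)
$d = 5$ ($d = \left(6 - \left(\frac{3}{2} - \frac{1}{2}\right) + \left(-4 + \frac{\left(-1\right)^{2}}{2} - - \frac{5}{2}\right) \left(-2\right)\right) - 2 = \left(6 + \left(-4 + \frac{1}{2} \cdot 1 + \frac{5}{2}\right) + \left(-4 + \frac{1}{2} \cdot 1 + \frac{5}{2}\right) \left(-2\right)\right) - 2 = \left(6 + \left(-4 + \frac{1}{2} + \frac{5}{2}\right) + \left(-4 + \frac{1}{2} + \frac{5}{2}\right) \left(-2\right)\right) - 2 = \left(6 - 1 - -2\right) - 2 = \left(6 - 1 + 2\right) - 2 = 7 - 2 = 5$)
$\frac{0 d 1}{-46532} = \frac{0 \cdot 5 \cdot 1}{-46532} = 0 \cdot 1 \left(- \frac{1}{46532}\right) = 0 \left(- \frac{1}{46532}\right) = 0$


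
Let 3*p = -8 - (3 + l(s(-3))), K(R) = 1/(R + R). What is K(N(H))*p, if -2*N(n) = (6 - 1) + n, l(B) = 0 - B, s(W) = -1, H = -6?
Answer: -4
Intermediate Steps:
l(B) = -B
N(n) = -5/2 - n/2 (N(n) = -((6 - 1) + n)/2 = -(5 + n)/2 = -5/2 - n/2)
K(R) = 1/(2*R)
p = -4 (p = (-8 - (3 - 1*(-1)))/3 = (-8 - (3 + 1))/3 = (-8 - 1*4)/3 = (-8 - 4)/3 = (1/3)*(-12) = -4)
K(N(H))*p = (1/(2*(-5/2 - 1/2*(-6))))*(-4) = (1/(2*(-5/2 + 3)))*(-4) = (1/(2*(1/2)))*(-4) = ((1/2)*2)*(-4) = 1*(-4) = -4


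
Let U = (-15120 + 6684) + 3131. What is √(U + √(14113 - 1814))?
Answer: √(-5305 + 7*√251) ≈ 72.07*I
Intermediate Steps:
U = -5305 (U = -8436 + 3131 = -5305)
√(U + √(14113 - 1814)) = √(-5305 + √(14113 - 1814)) = √(-5305 + √12299) = √(-5305 + 7*√251)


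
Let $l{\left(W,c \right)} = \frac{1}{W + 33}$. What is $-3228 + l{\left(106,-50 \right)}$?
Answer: $- \frac{448691}{139} \approx -3228.0$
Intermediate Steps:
$l{\left(W,c \right)} = \frac{1}{33 + W}$
$-3228 + l{\left(106,-50 \right)} = -3228 + \frac{1}{33 + 106} = -3228 + \frac{1}{139} = - \frac{448691}{139}$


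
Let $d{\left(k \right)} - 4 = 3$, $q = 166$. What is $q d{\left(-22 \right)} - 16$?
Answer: $1146$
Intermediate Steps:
$d{\left(k \right)} = 7$ ($d{\left(k \right)} = 4 + 3 = 7$)
$q d{\left(-22 \right)} - 16 = 166 \cdot 7 - 16 = 1162 - 16 = 1146$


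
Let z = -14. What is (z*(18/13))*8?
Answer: -2016/13 ≈ -155.08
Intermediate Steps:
(z*(18/13))*8 = -252/13*8 = -2016/13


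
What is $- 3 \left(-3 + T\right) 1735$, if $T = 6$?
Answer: $-15615$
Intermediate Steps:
$- 3 \left(-3 + T\right) 1735 = - 3 \left(-3 + 6\right) 1735 = \left(-3\right) 3 \cdot 1735 = \left(-9\right) 1735 = -15615$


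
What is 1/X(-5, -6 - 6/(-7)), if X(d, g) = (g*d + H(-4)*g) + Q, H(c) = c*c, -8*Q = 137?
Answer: -56/4127 ≈ -0.013569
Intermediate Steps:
Q = -137/8 (Q = -1/8*137 = -137/8 ≈ -17.125)
H(c) = c**2
X(d, g) = -137/8 + 16*g + d*g (X(d, g) = (g*d + (-4)**2*g) - 137/8 = (d*g + 16*g) - 137/8 = (16*g + d*g) - 137/8 = -137/8 + 16*g + d*g)
1/X(-5, -6 - 6/(-7)) = 1/(-137/8 + 16*(-6 - 6/(-7)) - 5*(-6 - 6/(-7))) = 1/(-137/8 + 16*(-6 - 6*(-1)/7) - 5*(-6 - 6*(-1)/7)) = 1/(-137/8 + 16*(-6 - 3*(-2/7)) - 5*(-6 - 3*(-2/7))) = 1/(-137/8 + 16*(-6 + 6/7) - 5*(-6 + 6/7)) = 1/(-137/8 + 16*(-36/7) - 5*(-36/7)) = 1/(-137/8 - 576/7 + 180/7) = 1/(-4127/56) = -56/4127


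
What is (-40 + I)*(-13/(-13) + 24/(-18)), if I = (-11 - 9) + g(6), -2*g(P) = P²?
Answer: 26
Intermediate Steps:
g(P) = -P²/2
I = -38 (I = (-11 - 9) - ½*6² = -20 - ½*36 = -20 - 18 = -38)
(-40 + I)*(-13/(-13) + 24/(-18)) = (-40 - 38)*(-13/(-13) + 24/(-18)) = -78*(-13*(-1/13) + 24*(-1/18)) = -78*(1 - 4/3) = -78*(-⅓) = 26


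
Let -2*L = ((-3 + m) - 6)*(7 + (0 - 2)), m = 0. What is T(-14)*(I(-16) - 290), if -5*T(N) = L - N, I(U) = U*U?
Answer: 1241/5 ≈ 248.20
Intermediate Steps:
I(U) = U²
L = 45/2 (L = -((-3 + 0) - 6)*(7 + (0 - 2))/2 = -(-3 - 6)*(7 - 2)/2 = -(-9)*5/2 = -½*(-45) = 45/2 ≈ 22.500)
T(N) = -9/2 + N/5 (T(N) = -(45/2 - N)/5 = -9/2 + N/5)
T(-14)*(I(-16) - 290) = (-9/2 + (⅕)*(-14))*((-16)² - 290) = (-9/2 - 14/5)*(256 - 290) = -73/10*(-34) = 1241/5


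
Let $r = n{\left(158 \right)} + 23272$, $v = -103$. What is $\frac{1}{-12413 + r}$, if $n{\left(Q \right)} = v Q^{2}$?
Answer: $- \frac{1}{2560433} \approx -3.9056 \cdot 10^{-7}$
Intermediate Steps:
$n{\left(Q \right)} = - 103 Q^{2}$
$r = -2548020$ ($r = - 103 \cdot 158^{2} + 23272 = \left(-103\right) 24964 + 23272 = -2571292 + 23272 = -2548020$)
$\frac{1}{-12413 + r} = \frac{1}{-12413 - 2548020} = \frac{1}{-2560433} = - \frac{1}{2560433}$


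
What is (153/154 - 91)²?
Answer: 192127321/23716 ≈ 8101.2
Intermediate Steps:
(153/154 - 91)² = (-13861/154)² = 192127321/23716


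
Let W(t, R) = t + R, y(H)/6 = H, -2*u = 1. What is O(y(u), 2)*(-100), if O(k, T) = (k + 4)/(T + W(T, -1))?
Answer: -100/3 ≈ -33.333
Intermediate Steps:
u = -½ (u = -½*1 = -½ ≈ -0.50000)
y(H) = 6*H
W(t, R) = R + t
O(k, T) = (4 + k)/(-1 + 2*T) (O(k, T) = (k + 4)/(T + (-1 + T)) = (4 + k)/(-1 + 2*T))
O(y(u), 2)*(-100) = ((4 + 6*(-½))/(-1 + 2*2))*(-100) = ((4 - 3)/(-1 + 4))*(-100) = (1/3)*(-100) = ((⅓)*1)*(-100) = (⅓)*(-100) = -100/3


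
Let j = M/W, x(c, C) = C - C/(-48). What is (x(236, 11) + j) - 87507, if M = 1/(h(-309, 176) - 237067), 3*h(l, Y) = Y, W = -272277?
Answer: -30113439501739003/344170229200 ≈ -87496.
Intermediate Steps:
h(l, Y) = Y/3
M = -3/711025 (M = 1/((⅓)*176 - 237067) = 1/(176/3 - 237067) = 1/(-711025/3) = -3/711025 ≈ -4.2193e-6)
x(c, C) = 49*C/48 (x(c, C) = C - C*(-1)/48 = C - (-1)*C/48 = C + C/48 = 49*C/48)
j = 1/64531917975 (j = -3/711025/(-272277) = -3/711025*(-1/272277) = 1/64531917975 ≈ 1.5496e-11)
(x(236, 11) + j) - 87507 = ((49/48)*11 + 1/64531917975) - 87507 = (539/48 + 1/64531917975) - 87507 = 3864744865397/344170229200 - 87507 = -30113439501739003/344170229200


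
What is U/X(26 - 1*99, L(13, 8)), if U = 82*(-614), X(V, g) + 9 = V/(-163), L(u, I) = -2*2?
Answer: 100082/17 ≈ 5887.2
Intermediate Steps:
L(u, I) = -4
X(V, g) = -9 - V/163 (X(V, g) = -9 + V/(-163) = -9 + V*(-1/163) = -9 - V/163)
U = -50348
U/X(26 - 1*99, L(13, 8)) = -50348/(-9 - (26 - 1*99)/163) = -50348/(-9 - (26 - 99)/163) = -50348/(-9 - 1/163*(-73)) = -50348/(-9 + 73/163) = -50348/(-1394/163) = -50348*(-163/1394) = 100082/17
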